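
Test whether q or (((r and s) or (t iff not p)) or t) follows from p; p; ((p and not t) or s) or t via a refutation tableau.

Yes

Initial set: {T p; T p; T (((p and not t) or s) or t); F (q or (((r and s) or (t iff not p)) or t))}.
F (q or (((r and s) or (t iff not p)) or t)): α-rule — add F q, F (((r and s) or (t iff not p)) or t).
F (((r and s) or (t iff not p)) or t): α-rule — add F ((r and s) or (t iff not p)), F t.
F ((r and s) or (t iff not p)): α-rule — add F (r and s), F (t iff not p).
T (((p and not t) or s) or t): β-rule — branch into T ((p and not t) or s)  //  T t.
  branch 1 (add T ((p and not t) or s)):
    F (r and s): β-rule — branch into F r  //  F s.
      branch 1.1 (add F r):
        F (t iff not p): β-rule — branch into T t, F not p  //  F t, T not p.
          branch 1.1.1 (add T t, F not p):
            × closes — contains both t and not t.
          branch 1.1.2 (add F t, T not p):
            × closes — contains both p and not p.
      branch 1.2 (add F s):
        F (t iff not p): β-rule — branch into T t, F not p  //  F t, T not p.
          branch 1.2.1 (add T t, F not p):
            × closes — contains both t and not t.
          branch 1.2.2 (add F t, T not p):
            × closes — contains both p and not p.
  branch 2 (add T t):
    × closes — contains both t and not t.
All 5 branches close.
Every branch closed, so the premises entail the conclusion.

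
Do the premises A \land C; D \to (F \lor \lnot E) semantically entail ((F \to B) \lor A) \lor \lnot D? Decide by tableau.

Initial set: {(A \land C); (D \to (F \lor \lnot E)); \lnot (((F \to B) \lor A) \lor \lnot D)}.
(A \land C): α-rule — add A, C.
\lnot (((F \to B) \lor A) \lor \lnot D): α-rule — add \lnot ((F \to B) \lor A), \lnot \lnot D.
\lnot ((F \to B) \lor A): α-rule — add \lnot (F \to B), \lnot A.
× closes — contains both A and \lnot A.
All 1 branch closes.
Every branch closed, so the premises entail the conclusion.

Yes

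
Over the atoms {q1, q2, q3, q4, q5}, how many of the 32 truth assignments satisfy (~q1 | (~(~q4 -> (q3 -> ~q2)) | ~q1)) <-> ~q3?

Initial set: {((~q1 | (~(~q4 -> (q3 -> ~q2)) | ~q1)) <-> ~q3)}.
((~q1 | (~(~q4 -> (q3 -> ~q2)) | ~q1)) <-> ~q3): β-rule — branch into (~q1 | (~(~q4 -> (q3 -> ~q2)) | ~q1)), ~q3  //  ~(~q1 | (~(~q4 -> (q3 -> ~q2)) | ~q1)), ~~q3.
  branch 1 (add (~q1 | (~(~q4 -> (q3 -> ~q2)) | ~q1)), ~q3):
    (~q1 | (~(~q4 -> (q3 -> ~q2)) | ~q1)): β-rule — branch into ~q1  //  (~(~q4 -> (q3 -> ~q2)) | ~q1).
      branch 1.1 (add ~q1):
        ○ open, literals {q1=F, q3=F}.
      branch 1.2 (add (~(~q4 -> (q3 -> ~q2)) | ~q1)):
        (~(~q4 -> (q3 -> ~q2)) | ~q1): β-rule — branch into ~(~q4 -> (q3 -> ~q2))  //  ~q1.
          branch 1.2.1 (add ~(~q4 -> (q3 -> ~q2))):
            ~(~q4 -> (q3 -> ~q2)): α-rule — add ~q4, ~(q3 -> ~q2).
            ~(q3 -> ~q2): α-rule — add q3, ~~q2.
            × closes — contains both q3 and ~q3.
          branch 1.2.2 (add ~q1):
            ○ open, literals {q1=F, q3=F}.
  branch 2 (add ~(~q1 | (~(~q4 -> (q3 -> ~q2)) | ~q1)), ~~q3):
    ~(~q1 | (~(~q4 -> (q3 -> ~q2)) | ~q1)): α-rule — add ~~q1, ~(~(~q4 -> (q3 -> ~q2)) | ~q1).
    ~(~(~q4 -> (q3 -> ~q2)) | ~q1): α-rule — add ~~(~q4 -> (q3 -> ~q2)), ~~q1.
    ~~(~q4 -> (q3 -> ~q2)): β-rule — branch into ~~q4  //  (q3 -> ~q2).
      branch 2.1 (add ~~q4):
        ○ open, literals {q1=T, q3=T, q4=T}.
      branch 2.2 (add (q3 -> ~q2)):
        (q3 -> ~q2): β-rule — branch into ~q3  //  ~q2.
          branch 2.2.1 (add ~q3):
            × closes — contains both q3 and ~q3.
          branch 2.2.2 (add ~q2):
            ○ open, literals {q1=T, q2=F, q3=T}.
2 branches closed, 4 open.
Each open branch fixes some atoms; the unmentioned ones are free. Counting distinct full assignments: branch {q1=F, q3=F} (q2, q4, q5) contributes 8 new; branch {q1=F, q3=F} (q2, q4, q5) contributes 0 new; branch {q1=T, q3=T, q4=T} (q2, q5) contributes 4 new; branch {q1=T, q2=F, q3=T} (q4, q5) contributes 2 new. Total: 14.

14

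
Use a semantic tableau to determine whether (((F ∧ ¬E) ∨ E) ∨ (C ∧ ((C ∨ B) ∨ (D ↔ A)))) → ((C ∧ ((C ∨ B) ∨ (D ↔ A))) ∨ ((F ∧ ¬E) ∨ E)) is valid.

Assume the negation and expand:
Initial set: {¬((((F ∧ ¬E) ∨ E) ∨ (C ∧ ((C ∨ B) ∨ (D ↔ A)))) → ((C ∧ ((C ∨ B) ∨ (D ↔ A))) ∨ ((F ∧ ¬E) ∨ E)))}.
¬((((F ∧ ¬E) ∨ E) ∨ (C ∧ ((C ∨ B) ∨ (D ↔ A)))) → ((C ∧ ((C ∨ B) ∨ (D ↔ A))) ∨ ((F ∧ ¬E) ∨ E))): α-rule — add (((F ∧ ¬E) ∨ E) ∨ (C ∧ ((C ∨ B) ∨ (D ↔ A)))), ¬((C ∧ ((C ∨ B) ∨ (D ↔ A))) ∨ ((F ∧ ¬E) ∨ E)).
¬((C ∧ ((C ∨ B) ∨ (D ↔ A))) ∨ ((F ∧ ¬E) ∨ E)): α-rule — add ¬(C ∧ ((C ∨ B) ∨ (D ↔ A))), ¬((F ∧ ¬E) ∨ E).
¬((F ∧ ¬E) ∨ E): α-rule — add ¬(F ∧ ¬E), ¬E.
(((F ∧ ¬E) ∨ E) ∨ (C ∧ ((C ∨ B) ∨ (D ↔ A)))): β-rule — branch into ((F ∧ ¬E) ∨ E)  //  (C ∧ ((C ∨ B) ∨ (D ↔ A))).
  branch 1 (add ((F ∧ ¬E) ∨ E)):
    ¬(C ∧ ((C ∨ B) ∨ (D ↔ A))): β-rule — branch into ¬C  //  ¬((C ∨ B) ∨ (D ↔ A)).
      branch 1.1 (add ¬C):
        ¬(F ∧ ¬E): β-rule — branch into ¬F  //  ¬¬E.
          branch 1.1.1 (add ¬F):
            ((F ∧ ¬E) ∨ E): β-rule — branch into (F ∧ ¬E)  //  E.
              branch 1.1.1.1 (add (F ∧ ¬E)):
                (F ∧ ¬E): α-rule — add F, ¬E.
                × closes — contains both F and ¬F.
              branch 1.1.1.2 (add E):
                × closes — contains both E and ¬E.
          branch 1.1.2 (add ¬¬E):
            × closes — contains both E and ¬E.
      branch 1.2 (add ¬((C ∨ B) ∨ (D ↔ A))):
        ¬((C ∨ B) ∨ (D ↔ A)): α-rule — add ¬(C ∨ B), ¬(D ↔ A).
        ¬(C ∨ B): α-rule — add ¬C, ¬B.
        ¬(F ∧ ¬E): β-rule — branch into ¬F  //  ¬¬E.
          branch 1.2.1 (add ¬F):
            ((F ∧ ¬E) ∨ E): β-rule — branch into (F ∧ ¬E)  //  E.
              branch 1.2.1.1 (add (F ∧ ¬E)):
                (F ∧ ¬E): α-rule — add F, ¬E.
                × closes — contains both F and ¬F.
              branch 1.2.1.2 (add E):
                × closes — contains both E and ¬E.
          branch 1.2.2 (add ¬¬E):
            × closes — contains both E and ¬E.
  branch 2 (add (C ∧ ((C ∨ B) ∨ (D ↔ A)))):
    (C ∧ ((C ∨ B) ∨ (D ↔ A))): α-rule — add C, ((C ∨ B) ∨ (D ↔ A)).
    ¬(C ∧ ((C ∨ B) ∨ (D ↔ A))): β-rule — branch into ¬C  //  ¬((C ∨ B) ∨ (D ↔ A)).
      branch 2.1 (add ¬C):
        × closes — contains both C and ¬C.
      branch 2.2 (add ¬((C ∨ B) ∨ (D ↔ A))):
        ¬((C ∨ B) ∨ (D ↔ A)): α-rule — add ¬(C ∨ B), ¬(D ↔ A).
        ¬(C ∨ B): α-rule — add ¬C, ¬B.
        × closes — contains both C and ¬C.
All 8 branches close.
Every branch closed, so the negation is unsatisfiable and the formula is valid.

Valid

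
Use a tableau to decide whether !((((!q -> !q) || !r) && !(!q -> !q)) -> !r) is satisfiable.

Unsatisfiable

Initial set: {!((((!q -> !q) || !r) && !(!q -> !q)) -> !r)}.
!((((!q -> !q) || !r) && !(!q -> !q)) -> !r): α-rule — add (((!q -> !q) || !r) && !(!q -> !q)), !!r.
(((!q -> !q) || !r) && !(!q -> !q)): α-rule — add ((!q -> !q) || !r), !(!q -> !q).
!(!q -> !q): α-rule — add !q, !!q.
× closes — contains both q and !q.
All 1 branch closes.
Every branch closed; the formula is unsatisfiable.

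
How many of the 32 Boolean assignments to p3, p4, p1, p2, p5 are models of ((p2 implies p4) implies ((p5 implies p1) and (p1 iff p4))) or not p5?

Initial set: {(((p2 implies p4) implies ((p5 implies p1) and (p1 iff p4))) or not p5)}.
(((p2 implies p4) implies ((p5 implies p1) and (p1 iff p4))) or not p5): β-rule — branch into ((p2 implies p4) implies ((p5 implies p1) and (p1 iff p4)))  //  not p5.
  branch 1 (add ((p2 implies p4) implies ((p5 implies p1) and (p1 iff p4)))):
    ((p2 implies p4) implies ((p5 implies p1) and (p1 iff p4))): β-rule — branch into not (p2 implies p4)  //  ((p5 implies p1) and (p1 iff p4)).
      branch 1.1 (add not (p2 implies p4)):
        not (p2 implies p4): α-rule — add p2, not p4.
        ○ open, literals {p2=true, p4=false}.
      branch 1.2 (add ((p5 implies p1) and (p1 iff p4))):
        ((p5 implies p1) and (p1 iff p4)): α-rule — add (p5 implies p1), (p1 iff p4).
        (p5 implies p1): β-rule — branch into not p5  //  p1.
          branch 1.2.1 (add not p5):
            (p1 iff p4): β-rule — branch into p1, p4  //  not p1, not p4.
              branch 1.2.1.1 (add p1, p4):
                ○ open, literals {p1=true, p4=true, p5=false}.
              branch 1.2.1.2 (add not p1, not p4):
                ○ open, literals {p1=false, p4=false, p5=false}.
          branch 1.2.2 (add p1):
            (p1 iff p4): β-rule — branch into p1, p4  //  not p1, not p4.
              branch 1.2.2.1 (add p1, p4):
                ○ open, literals {p1=true, p4=true}.
              branch 1.2.2.2 (add not p1, not p4):
                × closes — contains both p1 and not p1.
  branch 2 (add not p5):
    ○ open, literals {p5=false}.
1 branch closed, 5 open.
Each open branch fixes some atoms; the unmentioned ones are free. Counting distinct full assignments: branch {p2=true, p4=false} (p3, p1, p5) contributes 8 new; branch {p1=true, p4=true, p5=false} (p3, p2) contributes 4 new; branch {p1=false, p4=false, p5=false} (p3, p2) contributes 2 new; branch {p1=true, p4=true} (p3, p2, p5) contributes 4 new; branch {p5=false} (p3, p4, p1, p2) contributes 6 new. Total: 24.

24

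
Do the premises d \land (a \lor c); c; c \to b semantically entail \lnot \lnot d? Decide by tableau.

Yes

Initial set: {T (d \land (a \lor c)); T c; T (c \to b); F \lnot \lnot d}.
T (d \land (a \lor c)): α-rule — add T d, T (a \lor c).
F \lnot \lnot d: drop double negation, giving F d.
× closes — contains both d and \lnot d.
All 1 branch closes.
Every branch closed, so the premises entail the conclusion.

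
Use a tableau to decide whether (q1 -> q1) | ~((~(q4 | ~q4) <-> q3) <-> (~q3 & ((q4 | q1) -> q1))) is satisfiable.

Initial set: {((q1 -> q1) | ~((~(q4 | ~q4) <-> q3) <-> (~q3 & ((q4 | q1) -> q1))))}.
((q1 -> q1) | ~((~(q4 | ~q4) <-> q3) <-> (~q3 & ((q4 | q1) -> q1)))): β-rule — branch into (q1 -> q1)  //  ~((~(q4 | ~q4) <-> q3) <-> (~q3 & ((q4 | q1) -> q1))).
  branch 1 (add (q1 -> q1)):
    (q1 -> q1): β-rule — branch into ~q1  //  q1.
      branch 1.1 (add ~q1):
        ○ open, literals {q1=false}.
      branch 1.2 (add q1):
        ○ open, literals {q1=true}.
  branch 2 (add ~((~(q4 | ~q4) <-> q3) <-> (~q3 & ((q4 | q1) -> q1)))):
    ~((~(q4 | ~q4) <-> q3) <-> (~q3 & ((q4 | q1) -> q1))): β-rule — branch into (~(q4 | ~q4) <-> q3), ~(~q3 & ((q4 | q1) -> q1))  //  ~(~(q4 | ~q4) <-> q3), (~q3 & ((q4 | q1) -> q1)).
      branch 2.1 (add (~(q4 | ~q4) <-> q3), ~(~q3 & ((q4 | q1) -> q1))):
        (~(q4 | ~q4) <-> q3): β-rule — branch into ~(q4 | ~q4), q3  //  ~~(q4 | ~q4), ~q3.
          branch 2.1.1 (add ~(q4 | ~q4), q3):
            ~(q4 | ~q4): α-rule — add ~q4, ~~q4.
            × closes — contains both q4 and ~q4.
          branch 2.1.2 (add ~~(q4 | ~q4), ~q3):
            ~(~q3 & ((q4 | q1) -> q1)): β-rule — branch into ~~q3  //  ~((q4 | q1) -> q1).
              branch 2.1.2.1 (add ~~q3):
                × closes — contains both q3 and ~q3.
              branch 2.1.2.2 (add ~((q4 | q1) -> q1)):
                ~((q4 | q1) -> q1): α-rule — add (q4 | q1), ~q1.
                ~~(q4 | ~q4): β-rule — branch into q4  //  ~q4.
                  branch 2.1.2.2.1 (add q4):
                    (q4 | q1): β-rule — branch into q4  //  q1.
                      branch 2.1.2.2.1.1 (add q4):
                        ○ open, literals {q1=false, q3=false, q4=true}.
                      branch 2.1.2.2.1.2 (add q1):
                        × closes — contains both q1 and ~q1.
                  branch 2.1.2.2.2 (add ~q4):
                    (q4 | q1): β-rule — branch into q4  //  q1.
                      branch 2.1.2.2.2.1 (add q4):
                        × closes — contains both q4 and ~q4.
                      branch 2.1.2.2.2.2 (add q1):
                        × closes — contains both q1 and ~q1.
      branch 2.2 (add ~(~(q4 | ~q4) <-> q3), (~q3 & ((q4 | q1) -> q1))):
        (~q3 & ((q4 | q1) -> q1)): α-rule — add ~q3, ((q4 | q1) -> q1).
        ~(~(q4 | ~q4) <-> q3): β-rule — branch into ~(q4 | ~q4), ~q3  //  ~~(q4 | ~q4), q3.
          branch 2.2.1 (add ~(q4 | ~q4), ~q3):
            ~(q4 | ~q4): α-rule — add ~q4, ~~q4.
            × closes — contains both q4 and ~q4.
          branch 2.2.2 (add ~~(q4 | ~q4), q3):
            × closes — contains both q3 and ~q3.
7 branches closed, 3 open.
An open branch gives a satisfying assignment: q1=false.

Satisfiable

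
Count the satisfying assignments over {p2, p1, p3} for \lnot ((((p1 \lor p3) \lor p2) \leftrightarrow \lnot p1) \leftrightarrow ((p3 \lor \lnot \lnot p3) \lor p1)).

Initial set: {\lnot ((((p1 \lor p3) \lor p2) \leftrightarrow \lnot p1) \leftrightarrow ((p3 \lor \lnot \lnot p3) \lor p1))}.
\lnot ((((p1 \lor p3) \lor p2) \leftrightarrow \lnot p1) \leftrightarrow ((p3 \lor \lnot \lnot p3) \lor p1)): β-rule — branch into (((p1 \lor p3) \lor p2) \leftrightarrow \lnot p1), \lnot ((p3 \lor \lnot \lnot p3) \lor p1)  //  \lnot (((p1 \lor p3) \lor p2) \leftrightarrow \lnot p1), ((p3 \lor \lnot \lnot p3) \lor p1).
  branch 1 (add (((p1 \lor p3) \lor p2) \leftrightarrow \lnot p1), \lnot ((p3 \lor \lnot \lnot p3) \lor p1)):
    \lnot ((p3 \lor \lnot \lnot p3) \lor p1): α-rule — add \lnot (p3 \lor \lnot \lnot p3), \lnot p1.
    \lnot (p3 \lor \lnot \lnot p3): α-rule — add \lnot p3, \lnot \lnot \lnot p3.
    \lnot \lnot \lnot p3: drop double negation, giving \lnot p3.
    (((p1 \lor p3) \lor p2) \leftrightarrow \lnot p1): β-rule — branch into ((p1 \lor p3) \lor p2), \lnot p1  //  \lnot ((p1 \lor p3) \lor p2), \lnot \lnot p1.
      branch 1.1 (add ((p1 \lor p3) \lor p2), \lnot p1):
        ((p1 \lor p3) \lor p2): β-rule — branch into (p1 \lor p3)  //  p2.
          branch 1.1.1 (add (p1 \lor p3)):
            (p1 \lor p3): β-rule — branch into p1  //  p3.
              branch 1.1.1.1 (add p1):
                × closes — contains both p1 and \lnot p1.
              branch 1.1.1.2 (add p3):
                × closes — contains both p3 and \lnot p3.
          branch 1.1.2 (add p2):
            ○ open, literals {p1=0, p2=1, p3=0}.
      branch 1.2 (add \lnot ((p1 \lor p3) \lor p2), \lnot \lnot p1):
        × closes — contains both p1 and \lnot p1.
  branch 2 (add \lnot (((p1 \lor p3) \lor p2) \leftrightarrow \lnot p1), ((p3 \lor \lnot \lnot p3) \lor p1)):
    \lnot (((p1 \lor p3) \lor p2) \leftrightarrow \lnot p1): β-rule — branch into ((p1 \lor p3) \lor p2), \lnot \lnot p1  //  \lnot ((p1 \lor p3) \lor p2), \lnot p1.
      branch 2.1 (add ((p1 \lor p3) \lor p2), \lnot \lnot p1):
        ((p3 \lor \lnot \lnot p3) \lor p1): β-rule — branch into (p3 \lor \lnot \lnot p3)  //  p1.
          branch 2.1.1 (add (p3 \lor \lnot \lnot p3)):
            ((p1 \lor p3) \lor p2): β-rule — branch into (p1 \lor p3)  //  p2.
              branch 2.1.1.1 (add (p1 \lor p3)):
                (p3 \lor \lnot \lnot p3): β-rule — branch into p3  //  \lnot \lnot p3.
                  branch 2.1.1.1.1 (add p3):
                    (p1 \lor p3): β-rule — branch into p1  //  p3.
                      branch 2.1.1.1.1.1 (add p1):
                        ○ open, literals {p1=1, p3=1}.
                      branch 2.1.1.1.1.2 (add p3):
                        ○ open, literals {p1=1, p3=1}.
                  branch 2.1.1.1.2 (add \lnot \lnot p3):
                    \lnot \lnot p3: drop double negation, giving p3.
                    (p1 \lor p3): β-rule — branch into p1  //  p3.
                      branch 2.1.1.1.2.1 (add p1):
                        ○ open, literals {p1=1, p3=1}.
                      branch 2.1.1.1.2.2 (add p3):
                        ○ open, literals {p1=1, p3=1}.
              branch 2.1.1.2 (add p2):
                (p3 \lor \lnot \lnot p3): β-rule — branch into p3  //  \lnot \lnot p3.
                  branch 2.1.1.2.1 (add p3):
                    ○ open, literals {p1=1, p2=1, p3=1}.
                  branch 2.1.1.2.2 (add \lnot \lnot p3):
                    \lnot \lnot p3: drop double negation, giving p3.
                    ○ open, literals {p1=1, p2=1, p3=1}.
          branch 2.1.2 (add p1):
            ((p1 \lor p3) \lor p2): β-rule — branch into (p1 \lor p3)  //  p2.
              branch 2.1.2.1 (add (p1 \lor p3)):
                (p1 \lor p3): β-rule — branch into p1  //  p3.
                  branch 2.1.2.1.1 (add p1):
                    ○ open, literals {p1=1}.
                  branch 2.1.2.1.2 (add p3):
                    ○ open, literals {p1=1, p3=1}.
              branch 2.1.2.2 (add p2):
                ○ open, literals {p1=1, p2=1}.
      branch 2.2 (add \lnot ((p1 \lor p3) \lor p2), \lnot p1):
        \lnot ((p1 \lor p3) \lor p2): α-rule — add \lnot (p1 \lor p3), \lnot p2.
        \lnot (p1 \lor p3): α-rule — add \lnot p1, \lnot p3.
        ((p3 \lor \lnot \lnot p3) \lor p1): β-rule — branch into (p3 \lor \lnot \lnot p3)  //  p1.
          branch 2.2.1 (add (p3 \lor \lnot \lnot p3)):
            (p3 \lor \lnot \lnot p3): β-rule — branch into p3  //  \lnot \lnot p3.
              branch 2.2.1.1 (add p3):
                × closes — contains both p3 and \lnot p3.
              branch 2.2.1.2 (add \lnot \lnot p3):
                \lnot \lnot p3: drop double negation, giving p3.
                × closes — contains both p3 and \lnot p3.
          branch 2.2.2 (add p1):
            × closes — contains both p1 and \lnot p1.
6 branches closed, 10 open.
Each open branch fixes some atoms; the unmentioned ones are free. Counting distinct full assignments: branch {p1=0, p2=1, p3=0} (none free) contributes 1 new; branch {p1=1, p3=1} (p2) contributes 2 new; branch {p1=1, p3=1} (p2) contributes 0 new; branch {p1=1, p3=1} (p2) contributes 0 new; branch {p1=1, p3=1} (p2) contributes 0 new; branch {p1=1, p2=1, p3=1} (none free) contributes 0 new; branch {p1=1, p2=1, p3=1} (none free) contributes 0 new; branch {p1=1} (p2, p3) contributes 2 new; branch {p1=1, p3=1} (p2) contributes 0 new; branch {p1=1, p2=1} (p3) contributes 0 new. Total: 5.

5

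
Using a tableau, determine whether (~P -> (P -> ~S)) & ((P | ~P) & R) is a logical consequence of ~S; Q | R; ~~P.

Initial set: {T ~S; T (Q | R); T ~~P; F ((~P -> (P -> ~S)) & ((P | ~P) & R))}.
T ~~P: drop double negation, giving T P.
T (Q | R): β-rule — branch into T Q  //  T R.
  branch 1 (add T Q):
    F ((~P -> (P -> ~S)) & ((P | ~P) & R)): β-rule — branch into F (~P -> (P -> ~S))  //  F ((P | ~P) & R).
      branch 1.1 (add F (~P -> (P -> ~S))):
        F (~P -> (P -> ~S)): α-rule — add T ~P, F (P -> ~S).
        × closes — contains both P and ~P.
      branch 1.2 (add F ((P | ~P) & R)):
        F ((P | ~P) & R): β-rule — branch into F (P | ~P)  //  F R.
          branch 1.2.1 (add F (P | ~P)):
            F (P | ~P): α-rule — add F P, F ~P.
            × closes — contains both P and ~P.
          branch 1.2.2 (add F R):
            ○ open, literals {P=1, Q=1, R=0, S=0}.
  branch 2 (add T R):
    F ((~P -> (P -> ~S)) & ((P | ~P) & R)): β-rule — branch into F (~P -> (P -> ~S))  //  F ((P | ~P) & R).
      branch 2.1 (add F (~P -> (P -> ~S))):
        F (~P -> (P -> ~S)): α-rule — add T ~P, F (P -> ~S).
        × closes — contains both P and ~P.
      branch 2.2 (add F ((P | ~P) & R)):
        F ((P | ~P) & R): β-rule — branch into F (P | ~P)  //  F R.
          branch 2.2.1 (add F (P | ~P)):
            F (P | ~P): α-rule — add F P, F ~P.
            × closes — contains both P and ~P.
          branch 2.2.2 (add F R):
            × closes — contains both R and ~R.
5 branches closed, 1 open.
An open branch gives a countermodel: P=1, Q=1, R=0, S=0 (unmentioned atoms arbitrary); the premises hold there but the conclusion fails.

No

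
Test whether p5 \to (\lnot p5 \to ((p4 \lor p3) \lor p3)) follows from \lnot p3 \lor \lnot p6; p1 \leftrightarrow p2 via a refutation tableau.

Yes

Initial set: {(\lnot p3 \lor \lnot p6); (p1 \leftrightarrow p2); \lnot (p5 \to (\lnot p5 \to ((p4 \lor p3) \lor p3)))}.
\lnot (p5 \to (\lnot p5 \to ((p4 \lor p3) \lor p3))): α-rule — add p5, \lnot (\lnot p5 \to ((p4 \lor p3) \lor p3)).
\lnot (\lnot p5 \to ((p4 \lor p3) \lor p3)): α-rule — add \lnot p5, \lnot ((p4 \lor p3) \lor p3).
× closes — contains both p5 and \lnot p5.
All 1 branch closes.
Every branch closed, so the premises entail the conclusion.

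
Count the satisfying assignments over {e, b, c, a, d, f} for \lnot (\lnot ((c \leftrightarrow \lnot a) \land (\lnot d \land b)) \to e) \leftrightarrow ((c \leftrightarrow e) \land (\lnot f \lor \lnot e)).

Initial set: {T (\lnot (\lnot ((c \leftrightarrow \lnot a) \land (\lnot d \land b)) \to e) \leftrightarrow ((c \leftrightarrow e) \land (\lnot f \lor \lnot e)))}.
T (\lnot (\lnot ((c \leftrightarrow \lnot a) \land (\lnot d \land b)) \to e) \leftrightarrow ((c \leftrightarrow e) \land (\lnot f \lor \lnot e))): β-rule — branch into T \lnot (\lnot ((c \leftrightarrow \lnot a) \land (\lnot d \land b)) \to e), T ((c \leftrightarrow e) \land (\lnot f \lor \lnot e))  //  F \lnot (\lnot ((c \leftrightarrow \lnot a) \land (\lnot d \land b)) \to e), F ((c \leftrightarrow e) \land (\lnot f \lor \lnot e)).
  branch 1 (add T \lnot (\lnot ((c \leftrightarrow \lnot a) \land (\lnot d \land b)) \to e), T ((c \leftrightarrow e) \land (\lnot f \lor \lnot e))):
    T \lnot (\lnot ((c \leftrightarrow \lnot a) \land (\lnot d \land b)) \to e): α-rule — add T \lnot ((c \leftrightarrow \lnot a) \land (\lnot d \land b)), F e.
    T ((c \leftrightarrow e) \land (\lnot f \lor \lnot e)): α-rule — add T (c \leftrightarrow e), T (\lnot f \lor \lnot e).
    T \lnot ((c \leftrightarrow \lnot a) \land (\lnot d \land b)): β-rule — branch into F (c \leftrightarrow \lnot a)  //  F (\lnot d \land b).
      branch 1.1 (add F (c \leftrightarrow \lnot a)):
        T (c \leftrightarrow e): β-rule — branch into T c, T e  //  F c, F e.
          branch 1.1.1 (add T c, T e):
            × closes — contains both e and \lnot e.
          branch 1.1.2 (add F c, F e):
            T (\lnot f \lor \lnot e): β-rule — branch into T \lnot f  //  T \lnot e.
              branch 1.1.2.1 (add T \lnot f):
                F (c \leftrightarrow \lnot a): β-rule — branch into T c, F \lnot a  //  F c, T \lnot a.
                  branch 1.1.2.1.1 (add T c, F \lnot a):
                    × closes — contains both c and \lnot c.
                  branch 1.1.2.1.2 (add F c, T \lnot a):
                    ○ open, literals {a=F, c=F, e=F, f=F}.
              branch 1.1.2.2 (add T \lnot e):
                F (c \leftrightarrow \lnot a): β-rule — branch into T c, F \lnot a  //  F c, T \lnot a.
                  branch 1.1.2.2.1 (add T c, F \lnot a):
                    × closes — contains both c and \lnot c.
                  branch 1.1.2.2.2 (add F c, T \lnot a):
                    ○ open, literals {a=F, c=F, e=F}.
      branch 1.2 (add F (\lnot d \land b)):
        T (c \leftrightarrow e): β-rule — branch into T c, T e  //  F c, F e.
          branch 1.2.1 (add T c, T e):
            × closes — contains both e and \lnot e.
          branch 1.2.2 (add F c, F e):
            T (\lnot f \lor \lnot e): β-rule — branch into T \lnot f  //  T \lnot e.
              branch 1.2.2.1 (add T \lnot f):
                F (\lnot d \land b): β-rule — branch into F \lnot d  //  F b.
                  branch 1.2.2.1.1 (add F \lnot d):
                    ○ open, literals {c=F, d=T, e=F, f=F}.
                  branch 1.2.2.1.2 (add F b):
                    ○ open, literals {b=F, c=F, e=F, f=F}.
              branch 1.2.2.2 (add T \lnot e):
                F (\lnot d \land b): β-rule — branch into F \lnot d  //  F b.
                  branch 1.2.2.2.1 (add F \lnot d):
                    ○ open, literals {c=F, d=T, e=F}.
                  branch 1.2.2.2.2 (add F b):
                    ○ open, literals {b=F, c=F, e=F}.
  branch 2 (add F \lnot (\lnot ((c \leftrightarrow \lnot a) \land (\lnot d \land b)) \to e), F ((c \leftrightarrow e) \land (\lnot f \lor \lnot e))):
    F \lnot (\lnot ((c \leftrightarrow \lnot a) \land (\lnot d \land b)) \to e): β-rule — branch into F \lnot ((c \leftrightarrow \lnot a) \land (\lnot d \land b))  //  T e.
      branch 2.1 (add F \lnot ((c \leftrightarrow \lnot a) \land (\lnot d \land b))):
        F \lnot ((c \leftrightarrow \lnot a) \land (\lnot d \land b)): α-rule — add T (c \leftrightarrow \lnot a), T (\lnot d \land b).
        T (\lnot d \land b): α-rule — add T \lnot d, T b.
        F ((c \leftrightarrow e) \land (\lnot f \lor \lnot e)): β-rule — branch into F (c \leftrightarrow e)  //  F (\lnot f \lor \lnot e).
          branch 2.1.1 (add F (c \leftrightarrow e)):
            T (c \leftrightarrow \lnot a): β-rule — branch into T c, T \lnot a  //  F c, F \lnot a.
              branch 2.1.1.1 (add T c, T \lnot a):
                F (c \leftrightarrow e): β-rule — branch into T c, F e  //  F c, T e.
                  branch 2.1.1.1.1 (add T c, F e):
                    ○ open, literals {a=F, b=T, c=T, d=F, e=F}.
                  branch 2.1.1.1.2 (add F c, T e):
                    × closes — contains both c and \lnot c.
              branch 2.1.1.2 (add F c, F \lnot a):
                F (c \leftrightarrow e): β-rule — branch into T c, F e  //  F c, T e.
                  branch 2.1.1.2.1 (add T c, F e):
                    × closes — contains both c and \lnot c.
                  branch 2.1.1.2.2 (add F c, T e):
                    ○ open, literals {a=T, b=T, c=F, d=F, e=T}.
          branch 2.1.2 (add F (\lnot f \lor \lnot e)):
            F (\lnot f \lor \lnot e): α-rule — add F \lnot f, F \lnot e.
            T (c \leftrightarrow \lnot a): β-rule — branch into T c, T \lnot a  //  F c, F \lnot a.
              branch 2.1.2.1 (add T c, T \lnot a):
                ○ open, literals {a=F, b=T, c=T, d=F, e=T, f=T}.
              branch 2.1.2.2 (add F c, F \lnot a):
                ○ open, literals {a=T, b=T, c=F, d=F, e=T, f=T}.
      branch 2.2 (add T e):
        F ((c \leftrightarrow e) \land (\lnot f \lor \lnot e)): β-rule — branch into F (c \leftrightarrow e)  //  F (\lnot f \lor \lnot e).
          branch 2.2.1 (add F (c \leftrightarrow e)):
            F (c \leftrightarrow e): β-rule — branch into T c, F e  //  F c, T e.
              branch 2.2.1.1 (add T c, F e):
                × closes — contains both e and \lnot e.
              branch 2.2.1.2 (add F c, T e):
                ○ open, literals {c=F, e=T}.
          branch 2.2.2 (add F (\lnot f \lor \lnot e)):
            F (\lnot f \lor \lnot e): α-rule — add F \lnot f, F \lnot e.
            ○ open, literals {e=T, f=T}.
7 branches closed, 12 open.
Each open branch fixes some atoms; the unmentioned ones are free. Counting distinct full assignments: branch {a=F, c=F, e=F, f=F} (b, d) contributes 4 new; branch {a=F, c=F, e=F} (b, d, f) contributes 4 new; branch {c=F, d=T, e=F, f=F} (b, a) contributes 2 new; branch {b=F, c=F, e=F, f=F} (a, d) contributes 1 new; branch {c=F, d=T, e=F} (b, a, f) contributes 2 new; branch {b=F, c=F, e=F} (a, d, f) contributes 1 new; branch {a=F, b=T, c=T, d=F, e=F} (f) contributes 2 new; branch {a=T, b=T, c=F, d=F, e=T} (f) contributes 2 new; branch {a=F, b=T, c=T, d=F, e=T, f=T} (none free) contributes 1 new; branch {a=T, b=T, c=F, d=F, e=T, f=T} (none free) contributes 0 new; branch {c=F, e=T} (b, a, d, f) contributes 14 new; branch {e=T, f=T} (b, c, a, d) contributes 7 new. Total: 40.

40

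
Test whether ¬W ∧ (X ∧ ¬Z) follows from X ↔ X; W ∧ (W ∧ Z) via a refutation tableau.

Initial set: {T (X ↔ X); T (W ∧ (W ∧ Z)); F (¬W ∧ (X ∧ ¬Z))}.
T (W ∧ (W ∧ Z)): α-rule — add T W, T (W ∧ Z).
T (W ∧ Z): α-rule — add T W, T Z.
T (X ↔ X): β-rule — branch into T X, T X  //  F X, F X.
  branch 1 (add T X, T X):
    F (¬W ∧ (X ∧ ¬Z)): β-rule — branch into F ¬W  //  F (X ∧ ¬Z).
      branch 1.1 (add F ¬W):
        ○ open, literals {W=true, X=true, Z=true}.
      branch 1.2 (add F (X ∧ ¬Z)):
        F (X ∧ ¬Z): β-rule — branch into F X  //  F ¬Z.
          branch 1.2.1 (add F X):
            × closes — contains both X and ¬X.
          branch 1.2.2 (add F ¬Z):
            ○ open, literals {W=true, X=true, Z=true}.
  branch 2 (add F X, F X):
    F (¬W ∧ (X ∧ ¬Z)): β-rule — branch into F ¬W  //  F (X ∧ ¬Z).
      branch 2.1 (add F ¬W):
        ○ open, literals {W=true, X=false, Z=true}.
      branch 2.2 (add F (X ∧ ¬Z)):
        F (X ∧ ¬Z): β-rule — branch into F X  //  F ¬Z.
          branch 2.2.1 (add F X):
            ○ open, literals {W=true, X=false, Z=true}.
          branch 2.2.2 (add F ¬Z):
            ○ open, literals {W=true, X=false, Z=true}.
1 branch closed, 5 open.
An open branch gives a countermodel: W=true, X=true, Z=true (unmentioned atoms arbitrary); the premises hold there but the conclusion fails.

No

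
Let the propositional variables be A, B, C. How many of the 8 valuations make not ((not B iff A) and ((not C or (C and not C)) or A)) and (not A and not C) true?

1

Initial set: {(not ((not B iff A) and ((not C or (C and not C)) or A)) and (not A and not C))}.
(not ((not B iff A) and ((not C or (C and not C)) or A)) and (not A and not C)): α-rule — add not ((not B iff A) and ((not C or (C and not C)) or A)), (not A and not C).
(not A and not C): α-rule — add not A, not C.
not ((not B iff A) and ((not C or (C and not C)) or A)): β-rule — branch into not (not B iff A)  //  not ((not C or (C and not C)) or A).
  branch 1 (add not (not B iff A)):
    not (not B iff A): β-rule — branch into not B, not A  //  not not B, A.
      branch 1.1 (add not B, not A):
        ○ open, literals {A=false, B=false, C=false}.
      branch 1.2 (add not not B, A):
        × closes — contains both A and not A.
  branch 2 (add not ((not C or (C and not C)) or A)):
    not ((not C or (C and not C)) or A): α-rule — add not (not C or (C and not C)), not A.
    not (not C or (C and not C)): α-rule — add not not C, not (C and not C).
    × closes — contains both C and not C.
2 branches closed, 1 open.
Each open branch fixes some atoms; the unmentioned ones are free. Counting distinct full assignments: branch {A=false, B=false, C=false} (none free) contributes 1 new. Total: 1.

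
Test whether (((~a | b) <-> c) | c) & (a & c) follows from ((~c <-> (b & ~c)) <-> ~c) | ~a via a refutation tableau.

Initial set: {T (((~c <-> (b & ~c)) <-> ~c) | ~a); F ((((~a | b) <-> c) | c) & (a & c))}.
T (((~c <-> (b & ~c)) <-> ~c) | ~a): β-rule — branch into T ((~c <-> (b & ~c)) <-> ~c)  //  T ~a.
  branch 1 (add T ((~c <-> (b & ~c)) <-> ~c)):
    F ((((~a | b) <-> c) | c) & (a & c)): β-rule — branch into F (((~a | b) <-> c) | c)  //  F (a & c).
      branch 1.1 (add F (((~a | b) <-> c) | c)):
        F (((~a | b) <-> c) | c): α-rule — add F ((~a | b) <-> c), F c.
        T ((~c <-> (b & ~c)) <-> ~c): β-rule — branch into T (~c <-> (b & ~c)), T ~c  //  F (~c <-> (b & ~c)), F ~c.
          branch 1.1.1 (add T (~c <-> (b & ~c)), T ~c):
            F ((~a | b) <-> c): β-rule — branch into T (~a | b), F c  //  F (~a | b), T c.
              branch 1.1.1.1 (add T (~a | b), F c):
                T (~c <-> (b & ~c)): β-rule — branch into T ~c, T (b & ~c)  //  F ~c, F (b & ~c).
                  branch 1.1.1.1.1 (add T ~c, T (b & ~c)):
                    T (b & ~c): α-rule — add T b, T ~c.
                    T (~a | b): β-rule — branch into T ~a  //  T b.
                      branch 1.1.1.1.1.1 (add T ~a):
                        ○ open, literals {a=0, b=1, c=0}.
                      branch 1.1.1.1.1.2 (add T b):
                        ○ open, literals {b=1, c=0}.
                  branch 1.1.1.1.2 (add F ~c, F (b & ~c)):
                    × closes — contains both c and ~c.
              branch 1.1.1.2 (add F (~a | b), T c):
                × closes — contains both c and ~c.
          branch 1.1.2 (add F (~c <-> (b & ~c)), F ~c):
            × closes — contains both c and ~c.
      branch 1.2 (add F (a & c)):
        T ((~c <-> (b & ~c)) <-> ~c): β-rule — branch into T (~c <-> (b & ~c)), T ~c  //  F (~c <-> (b & ~c)), F ~c.
          branch 1.2.1 (add T (~c <-> (b & ~c)), T ~c):
            F (a & c): β-rule — branch into F a  //  F c.
              branch 1.2.1.1 (add F a):
                T (~c <-> (b & ~c)): β-rule — branch into T ~c, T (b & ~c)  //  F ~c, F (b & ~c).
                  branch 1.2.1.1.1 (add T ~c, T (b & ~c)):
                    T (b & ~c): α-rule — add T b, T ~c.
                    ○ open, literals {a=0, b=1, c=0}.
                  branch 1.2.1.1.2 (add F ~c, F (b & ~c)):
                    × closes — contains both c and ~c.
              branch 1.2.1.2 (add F c):
                T (~c <-> (b & ~c)): β-rule — branch into T ~c, T (b & ~c)  //  F ~c, F (b & ~c).
                  branch 1.2.1.2.1 (add T ~c, T (b & ~c)):
                    T (b & ~c): α-rule — add T b, T ~c.
                    ○ open, literals {b=1, c=0}.
                  branch 1.2.1.2.2 (add F ~c, F (b & ~c)):
                    × closes — contains both c and ~c.
          branch 1.2.2 (add F (~c <-> (b & ~c)), F ~c):
            F (a & c): β-rule — branch into F a  //  F c.
              branch 1.2.2.1 (add F a):
                F (~c <-> (b & ~c)): β-rule — branch into T ~c, F (b & ~c)  //  F ~c, T (b & ~c).
                  branch 1.2.2.1.1 (add T ~c, F (b & ~c)):
                    × closes — contains both c and ~c.
                  branch 1.2.2.1.2 (add F ~c, T (b & ~c)):
                    T (b & ~c): α-rule — add T b, T ~c.
                    × closes — contains both c and ~c.
              branch 1.2.2.2 (add F c):
                × closes — contains both c and ~c.
  branch 2 (add T ~a):
    F ((((~a | b) <-> c) | c) & (a & c)): β-rule — branch into F (((~a | b) <-> c) | c)  //  F (a & c).
      branch 2.1 (add F (((~a | b) <-> c) | c)):
        F (((~a | b) <-> c) | c): α-rule — add F ((~a | b) <-> c), F c.
        F ((~a | b) <-> c): β-rule — branch into T (~a | b), F c  //  F (~a | b), T c.
          branch 2.1.1 (add T (~a | b), F c):
            T (~a | b): β-rule — branch into T ~a  //  T b.
              branch 2.1.1.1 (add T ~a):
                ○ open, literals {a=0, c=0}.
              branch 2.1.1.2 (add T b):
                ○ open, literals {a=0, b=1, c=0}.
          branch 2.1.2 (add F (~a | b), T c):
            × closes — contains both c and ~c.
      branch 2.2 (add F (a & c)):
        F (a & c): β-rule — branch into F a  //  F c.
          branch 2.2.1 (add F a):
            ○ open, literals {a=0}.
          branch 2.2.2 (add F c):
            ○ open, literals {a=0, c=0}.
9 branches closed, 8 open.
An open branch gives a countermodel: a=0, b=1, c=0 (unmentioned atoms arbitrary); the premises hold there but the conclusion fails.

No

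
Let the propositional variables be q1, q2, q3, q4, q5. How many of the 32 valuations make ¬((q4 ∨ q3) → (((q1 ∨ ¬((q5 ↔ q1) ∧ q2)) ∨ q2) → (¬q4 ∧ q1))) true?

20

Initial set: {¬((q4 ∨ q3) → (((q1 ∨ ¬((q5 ↔ q1) ∧ q2)) ∨ q2) → (¬q4 ∧ q1)))}.
¬((q4 ∨ q3) → (((q1 ∨ ¬((q5 ↔ q1) ∧ q2)) ∨ q2) → (¬q4 ∧ q1))): α-rule — add (q4 ∨ q3), ¬(((q1 ∨ ¬((q5 ↔ q1) ∧ q2)) ∨ q2) → (¬q4 ∧ q1)).
¬(((q1 ∨ ¬((q5 ↔ q1) ∧ q2)) ∨ q2) → (¬q4 ∧ q1)): α-rule — add ((q1 ∨ ¬((q5 ↔ q1) ∧ q2)) ∨ q2), ¬(¬q4 ∧ q1).
(q4 ∨ q3): β-rule — branch into q4  //  q3.
  branch 1 (add q4):
    ((q1 ∨ ¬((q5 ↔ q1) ∧ q2)) ∨ q2): β-rule — branch into (q1 ∨ ¬((q5 ↔ q1) ∧ q2))  //  q2.
      branch 1.1 (add (q1 ∨ ¬((q5 ↔ q1) ∧ q2))):
        ¬(¬q4 ∧ q1): β-rule — branch into ¬¬q4  //  ¬q1.
          branch 1.1.1 (add ¬¬q4):
            (q1 ∨ ¬((q5 ↔ q1) ∧ q2)): β-rule — branch into q1  //  ¬((q5 ↔ q1) ∧ q2).
              branch 1.1.1.1 (add q1):
                ○ open, literals {q1=T, q4=T}.
              branch 1.1.1.2 (add ¬((q5 ↔ q1) ∧ q2)):
                ¬((q5 ↔ q1) ∧ q2): β-rule — branch into ¬(q5 ↔ q1)  //  ¬q2.
                  branch 1.1.1.2.1 (add ¬(q5 ↔ q1)):
                    ¬(q5 ↔ q1): β-rule — branch into q5, ¬q1  //  ¬q5, q1.
                      branch 1.1.1.2.1.1 (add q5, ¬q1):
                        ○ open, literals {q1=F, q4=T, q5=T}.
                      branch 1.1.1.2.1.2 (add ¬q5, q1):
                        ○ open, literals {q1=T, q4=T, q5=F}.
                  branch 1.1.1.2.2 (add ¬q2):
                    ○ open, literals {q2=F, q4=T}.
          branch 1.1.2 (add ¬q1):
            (q1 ∨ ¬((q5 ↔ q1) ∧ q2)): β-rule — branch into q1  //  ¬((q5 ↔ q1) ∧ q2).
              branch 1.1.2.1 (add q1):
                × closes — contains both q1 and ¬q1.
              branch 1.1.2.2 (add ¬((q5 ↔ q1) ∧ q2)):
                ¬((q5 ↔ q1) ∧ q2): β-rule — branch into ¬(q5 ↔ q1)  //  ¬q2.
                  branch 1.1.2.2.1 (add ¬(q5 ↔ q1)):
                    ¬(q5 ↔ q1): β-rule — branch into q5, ¬q1  //  ¬q5, q1.
                      branch 1.1.2.2.1.1 (add q5, ¬q1):
                        ○ open, literals {q1=F, q4=T, q5=T}.
                      branch 1.1.2.2.1.2 (add ¬q5, q1):
                        × closes — contains both q1 and ¬q1.
                  branch 1.1.2.2.2 (add ¬q2):
                    ○ open, literals {q1=F, q2=F, q4=T}.
      branch 1.2 (add q2):
        ¬(¬q4 ∧ q1): β-rule — branch into ¬¬q4  //  ¬q1.
          branch 1.2.1 (add ¬¬q4):
            ○ open, literals {q2=T, q4=T}.
          branch 1.2.2 (add ¬q1):
            ○ open, literals {q1=F, q2=T, q4=T}.
  branch 2 (add q3):
    ((q1 ∨ ¬((q5 ↔ q1) ∧ q2)) ∨ q2): β-rule — branch into (q1 ∨ ¬((q5 ↔ q1) ∧ q2))  //  q2.
      branch 2.1 (add (q1 ∨ ¬((q5 ↔ q1) ∧ q2))):
        ¬(¬q4 ∧ q1): β-rule — branch into ¬¬q4  //  ¬q1.
          branch 2.1.1 (add ¬¬q4):
            (q1 ∨ ¬((q5 ↔ q1) ∧ q2)): β-rule — branch into q1  //  ¬((q5 ↔ q1) ∧ q2).
              branch 2.1.1.1 (add q1):
                ○ open, literals {q1=T, q3=T, q4=T}.
              branch 2.1.1.2 (add ¬((q5 ↔ q1) ∧ q2)):
                ¬((q5 ↔ q1) ∧ q2): β-rule — branch into ¬(q5 ↔ q1)  //  ¬q2.
                  branch 2.1.1.2.1 (add ¬(q5 ↔ q1)):
                    ¬(q5 ↔ q1): β-rule — branch into q5, ¬q1  //  ¬q5, q1.
                      branch 2.1.1.2.1.1 (add q5, ¬q1):
                        ○ open, literals {q1=F, q3=T, q4=T, q5=T}.
                      branch 2.1.1.2.1.2 (add ¬q5, q1):
                        ○ open, literals {q1=T, q3=T, q4=T, q5=F}.
                  branch 2.1.1.2.2 (add ¬q2):
                    ○ open, literals {q2=F, q3=T, q4=T}.
          branch 2.1.2 (add ¬q1):
            (q1 ∨ ¬((q5 ↔ q1) ∧ q2)): β-rule — branch into q1  //  ¬((q5 ↔ q1) ∧ q2).
              branch 2.1.2.1 (add q1):
                × closes — contains both q1 and ¬q1.
              branch 2.1.2.2 (add ¬((q5 ↔ q1) ∧ q2)):
                ¬((q5 ↔ q1) ∧ q2): β-rule — branch into ¬(q5 ↔ q1)  //  ¬q2.
                  branch 2.1.2.2.1 (add ¬(q5 ↔ q1)):
                    ¬(q5 ↔ q1): β-rule — branch into q5, ¬q1  //  ¬q5, q1.
                      branch 2.1.2.2.1.1 (add q5, ¬q1):
                        ○ open, literals {q1=F, q3=T, q5=T}.
                      branch 2.1.2.2.1.2 (add ¬q5, q1):
                        × closes — contains both q1 and ¬q1.
                  branch 2.1.2.2.2 (add ¬q2):
                    ○ open, literals {q1=F, q2=F, q3=T}.
      branch 2.2 (add q2):
        ¬(¬q4 ∧ q1): β-rule — branch into ¬¬q4  //  ¬q1.
          branch 2.2.1 (add ¬¬q4):
            ○ open, literals {q2=T, q3=T, q4=T}.
          branch 2.2.2 (add ¬q1):
            ○ open, literals {q1=F, q2=T, q3=T}.
4 branches closed, 16 open.
Each open branch fixes some atoms; the unmentioned ones are free. Counting distinct full assignments: branch {q1=T, q4=T} (q2, q3, q5) contributes 8 new; branch {q1=F, q4=T, q5=T} (q2, q3) contributes 4 new; branch {q1=T, q4=T, q5=F} (q2, q3) contributes 0 new; branch {q2=F, q4=T} (q1, q3, q5) contributes 2 new; branch {q1=F, q4=T, q5=T} (q2, q3) contributes 0 new; branch {q1=F, q2=F, q4=T} (q3, q5) contributes 0 new; branch {q2=T, q4=T} (q1, q3, q5) contributes 2 new; branch {q1=F, q2=T, q4=T} (q3, q5) contributes 0 new; branch {q1=T, q3=T, q4=T} (q2, q5) contributes 0 new; branch {q1=F, q3=T, q4=T, q5=T} (q2) contributes 0 new; branch {q1=T, q3=T, q4=T, q5=F} (q2) contributes 0 new; branch {q2=F, q3=T, q4=T} (q1, q5) contributes 0 new; branch {q1=F, q3=T, q5=T} (q2, q4) contributes 2 new; branch {q1=F, q2=F, q3=T} (q4, q5) contributes 1 new; branch {q2=T, q3=T, q4=T} (q1, q5) contributes 0 new; branch {q1=F, q2=T, q3=T} (q4, q5) contributes 1 new. Total: 20.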